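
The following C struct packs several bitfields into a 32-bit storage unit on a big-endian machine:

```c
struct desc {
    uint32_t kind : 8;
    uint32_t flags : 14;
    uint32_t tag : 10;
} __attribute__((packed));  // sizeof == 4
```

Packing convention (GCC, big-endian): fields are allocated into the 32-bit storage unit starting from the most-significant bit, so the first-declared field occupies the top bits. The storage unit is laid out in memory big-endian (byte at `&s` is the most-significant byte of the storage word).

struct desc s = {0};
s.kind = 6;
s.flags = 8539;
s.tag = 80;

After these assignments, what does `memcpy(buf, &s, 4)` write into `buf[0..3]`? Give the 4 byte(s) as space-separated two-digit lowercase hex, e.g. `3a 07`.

06 85 6c 50

kind:8 = 6 → 0x6 << 24 → word 0x06000000
flags:14 = 8539 → 0x215b << 10 → word 0x06856c00
tag:10 = 80 → 0x50 << 0 → word 0x06856c50
word = 0x06856c50 → big-endian bytes:
  [0]=0x06  [1]=0x85  [2]=0x6c  [3]=0x50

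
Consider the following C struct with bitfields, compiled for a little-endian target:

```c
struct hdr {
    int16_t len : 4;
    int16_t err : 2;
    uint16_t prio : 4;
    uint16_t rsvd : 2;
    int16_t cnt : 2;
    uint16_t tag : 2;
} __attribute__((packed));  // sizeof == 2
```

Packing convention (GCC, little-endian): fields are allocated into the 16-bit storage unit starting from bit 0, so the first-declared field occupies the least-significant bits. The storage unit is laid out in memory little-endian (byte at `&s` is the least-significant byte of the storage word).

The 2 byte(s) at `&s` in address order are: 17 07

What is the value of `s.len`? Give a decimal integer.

7

[0]=0x17 [1]=0x07 (little-endian) → word 0x0717
len [0+:4] = (word>>0) & 0xf = 7  ←
err [4+:2] = (word>>4) & 0x3 = 1
prio [6+:4] = (word>>6) & 0xf = 12
rsvd [10+:2] = (word>>10) & 0x3 = 1
cnt [12+:2] = (word>>12) & 0x3 = 0
tag [14+:2] = (word>>14) & 0x3 = 0
len signed 4b, MSB=0: value = 7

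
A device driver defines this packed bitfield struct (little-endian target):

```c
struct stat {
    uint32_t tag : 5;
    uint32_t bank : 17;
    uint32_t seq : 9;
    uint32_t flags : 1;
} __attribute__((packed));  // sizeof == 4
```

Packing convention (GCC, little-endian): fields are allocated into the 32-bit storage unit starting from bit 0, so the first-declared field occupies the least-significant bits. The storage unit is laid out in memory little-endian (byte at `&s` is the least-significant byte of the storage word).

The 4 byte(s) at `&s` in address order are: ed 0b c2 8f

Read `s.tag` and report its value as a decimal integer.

13

[0]=0xed [1]=0x0b [2]=0xc2 [3]=0x8f (little-endian) → word 0x8fc20bed
tag [0+:5] = (word>>0) & 0x1f = 13  ←
bank [5+:17] = (word>>5) & 0x1ffff = 4191
seq [22+:9] = (word>>22) & 0x1ff = 63
flags [31+:1] = (word>>31) & 0x1 = 1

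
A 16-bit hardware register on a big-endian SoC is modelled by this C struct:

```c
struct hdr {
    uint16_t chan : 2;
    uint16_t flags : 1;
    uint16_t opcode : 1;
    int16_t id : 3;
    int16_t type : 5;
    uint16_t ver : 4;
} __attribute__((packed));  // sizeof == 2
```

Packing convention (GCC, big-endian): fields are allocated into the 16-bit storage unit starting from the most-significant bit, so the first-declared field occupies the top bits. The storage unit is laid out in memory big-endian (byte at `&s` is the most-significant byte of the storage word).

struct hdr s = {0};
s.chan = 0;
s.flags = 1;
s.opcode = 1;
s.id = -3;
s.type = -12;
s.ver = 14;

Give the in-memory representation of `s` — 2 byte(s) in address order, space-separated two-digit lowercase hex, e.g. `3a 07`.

3b 4e

[14+:2] chan=0 & 0x3 = 0x0; word=0x0000
[13+:1] flags=1 & 0x1 = 0x1; word=0x2000
[12+:1] opcode=1 & 0x1 = 0x1; word=0x3000
[9+:3] id=-3 & 0x7 = 0x5; word=0x3a00
[4+:5] type=-12 & 0x1f = 0x14; word=0x3b40
[0+:4] ver=14 & 0xf = 0xe; word=0x3b4e
word = 0x3b4e → big-endian bytes:
  [0]=0x3b  [1]=0x4e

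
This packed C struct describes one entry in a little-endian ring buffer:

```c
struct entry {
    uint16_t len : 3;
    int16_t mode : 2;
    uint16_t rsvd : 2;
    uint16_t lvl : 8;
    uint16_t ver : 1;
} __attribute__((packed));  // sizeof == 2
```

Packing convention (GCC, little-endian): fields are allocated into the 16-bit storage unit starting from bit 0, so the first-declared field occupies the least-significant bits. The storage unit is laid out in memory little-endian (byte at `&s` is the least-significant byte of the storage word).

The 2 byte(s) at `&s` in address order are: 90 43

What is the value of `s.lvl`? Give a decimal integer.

135

[0]=0x90 [1]=0x43 (little-endian) → word 0x4390
len [0+:3] = (word>>0) & 0x7 = 0
mode [3+:2] = (word>>3) & 0x3 = 2
rsvd [5+:2] = (word>>5) & 0x3 = 0
lvl [7+:8] = (word>>7) & 0xff = 135  ←
ver [15+:1] = (word>>15) & 0x1 = 0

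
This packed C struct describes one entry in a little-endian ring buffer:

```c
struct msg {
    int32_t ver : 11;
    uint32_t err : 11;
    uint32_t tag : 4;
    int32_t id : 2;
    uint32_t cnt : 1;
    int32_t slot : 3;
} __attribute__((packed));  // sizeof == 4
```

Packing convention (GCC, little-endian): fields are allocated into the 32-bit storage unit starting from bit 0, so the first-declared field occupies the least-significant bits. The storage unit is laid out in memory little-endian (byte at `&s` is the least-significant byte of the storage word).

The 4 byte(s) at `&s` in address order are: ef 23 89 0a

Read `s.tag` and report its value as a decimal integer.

10

[0]=0xef [1]=0x23 [2]=0x89 [3]=0x0a (little-endian) → word 0x0a8923ef
ver [0+:11] = (word>>0) & 0x7ff = 1007
err [11+:11] = (word>>11) & 0x7ff = 292
tag [22+:4] = (word>>22) & 0xf = 10  ←
id [26+:2] = (word>>26) & 0x3 = 2
cnt [28+:1] = (word>>28) & 0x1 = 0
slot [29+:3] = (word>>29) & 0x7 = 0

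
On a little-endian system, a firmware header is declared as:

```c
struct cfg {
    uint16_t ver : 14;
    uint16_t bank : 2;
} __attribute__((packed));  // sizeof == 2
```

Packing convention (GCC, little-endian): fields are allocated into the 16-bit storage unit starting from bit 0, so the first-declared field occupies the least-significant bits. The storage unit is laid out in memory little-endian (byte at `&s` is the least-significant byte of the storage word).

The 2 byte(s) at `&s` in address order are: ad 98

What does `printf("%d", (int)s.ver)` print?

6317

[0]=0xad [1]=0x98 (little-endian) → word 0x98ad
ver [0+:14] = (word>>0) & 0x3fff = 6317  ←
bank [14+:2] = (word>>14) & 0x3 = 2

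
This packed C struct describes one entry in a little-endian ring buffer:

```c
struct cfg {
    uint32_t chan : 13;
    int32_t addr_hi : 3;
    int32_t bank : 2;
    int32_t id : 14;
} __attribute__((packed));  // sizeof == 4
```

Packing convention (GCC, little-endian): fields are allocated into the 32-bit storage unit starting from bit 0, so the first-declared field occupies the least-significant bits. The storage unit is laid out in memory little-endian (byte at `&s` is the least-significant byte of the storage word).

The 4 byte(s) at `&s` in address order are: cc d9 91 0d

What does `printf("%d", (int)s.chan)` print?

6604

[0]=0xcc [1]=0xd9 [2]=0x91 [3]=0x0d (little-endian) → word 0x0d91d9cc
chan [0+:13] = (word>>0) & 0x1fff = 6604  ←
addr_hi [13+:3] = (word>>13) & 0x7 = 6
bank [16+:2] = (word>>16) & 0x3 = 1
id [18+:14] = (word>>18) & 0x3fff = 868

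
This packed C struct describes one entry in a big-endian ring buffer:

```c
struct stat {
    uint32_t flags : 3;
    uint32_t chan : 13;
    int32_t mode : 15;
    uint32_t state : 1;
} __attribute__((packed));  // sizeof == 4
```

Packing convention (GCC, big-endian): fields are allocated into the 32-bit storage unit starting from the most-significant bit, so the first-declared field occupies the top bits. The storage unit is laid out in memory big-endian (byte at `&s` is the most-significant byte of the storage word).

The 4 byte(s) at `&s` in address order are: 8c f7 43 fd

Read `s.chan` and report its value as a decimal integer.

[0]=0x8c [1]=0xf7 [2]=0x43 [3]=0xfd (big-endian) → word 0x8cf743fd
flags [29+:3] = (word>>29) & 0x7 = 4
chan [16+:13] = (word>>16) & 0x1fff = 3319  ←
mode [1+:15] = (word>>1) & 0x7fff = 8702
state [0+:1] = (word>>0) & 0x1 = 1

3319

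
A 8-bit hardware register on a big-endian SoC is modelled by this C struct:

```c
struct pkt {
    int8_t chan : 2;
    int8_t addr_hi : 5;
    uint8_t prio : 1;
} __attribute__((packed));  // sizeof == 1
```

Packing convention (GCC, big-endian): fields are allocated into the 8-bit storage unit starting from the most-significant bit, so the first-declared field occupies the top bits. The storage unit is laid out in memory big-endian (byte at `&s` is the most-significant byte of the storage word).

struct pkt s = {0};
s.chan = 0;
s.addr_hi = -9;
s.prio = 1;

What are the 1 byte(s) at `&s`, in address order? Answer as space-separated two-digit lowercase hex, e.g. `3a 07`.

chan (2b) val=0 bits=0x0 at bit 6: 0x00
addr_hi (5b) val=-9 bits=0x17 at bit 1: 0x2e
prio (1b) val=1 bits=0x1 at bit 0: 0x2f
word = 0x2f → big-endian bytes:
  [0]=0x2f

2f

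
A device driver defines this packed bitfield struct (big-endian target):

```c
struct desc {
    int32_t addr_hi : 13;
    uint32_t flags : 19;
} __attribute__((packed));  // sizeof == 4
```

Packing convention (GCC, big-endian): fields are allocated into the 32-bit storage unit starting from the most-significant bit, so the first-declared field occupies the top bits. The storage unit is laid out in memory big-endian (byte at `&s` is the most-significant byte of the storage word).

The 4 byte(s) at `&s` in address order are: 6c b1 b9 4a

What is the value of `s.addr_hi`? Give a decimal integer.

3478

[0]=0x6c [1]=0xb1 [2]=0xb9 [3]=0x4a (big-endian) → word 0x6cb1b94a
addr_hi [19+:13] = (word>>19) & 0x1fff = 3478  ←
flags [0+:19] = (word>>0) & 0x7ffff = 112970
addr_hi signed 13b, MSB=0: value = 3478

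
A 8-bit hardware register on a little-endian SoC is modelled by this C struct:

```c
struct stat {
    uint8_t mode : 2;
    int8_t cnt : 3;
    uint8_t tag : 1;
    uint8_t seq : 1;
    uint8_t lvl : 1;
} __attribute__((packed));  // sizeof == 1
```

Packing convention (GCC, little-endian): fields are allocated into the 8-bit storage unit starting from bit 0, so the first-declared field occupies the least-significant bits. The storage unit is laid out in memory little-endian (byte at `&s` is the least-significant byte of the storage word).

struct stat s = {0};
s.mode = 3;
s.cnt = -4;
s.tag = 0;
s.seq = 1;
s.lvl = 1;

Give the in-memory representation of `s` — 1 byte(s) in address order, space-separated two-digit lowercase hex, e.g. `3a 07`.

[0+:2] mode=3 & 0x3 = 0x3; word=0x03
[2+:3] cnt=-4 & 0x7 = 0x4; word=0x13
[5+:1] tag=0 & 0x1 = 0x0; word=0x13
[6+:1] seq=1 & 0x1 = 0x1; word=0x53
[7+:1] lvl=1 & 0x1 = 0x1; word=0xd3
word = 0xd3 → little-endian bytes:
  [0]=0xd3

d3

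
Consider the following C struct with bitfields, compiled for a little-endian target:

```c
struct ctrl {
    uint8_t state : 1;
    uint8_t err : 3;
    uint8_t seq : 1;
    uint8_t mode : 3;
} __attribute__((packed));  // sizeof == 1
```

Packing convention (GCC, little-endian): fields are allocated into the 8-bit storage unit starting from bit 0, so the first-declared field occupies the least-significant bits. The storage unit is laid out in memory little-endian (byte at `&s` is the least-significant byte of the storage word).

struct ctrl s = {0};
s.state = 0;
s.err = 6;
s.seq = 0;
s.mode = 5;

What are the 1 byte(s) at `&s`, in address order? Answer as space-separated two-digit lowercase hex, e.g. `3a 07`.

state:1 = 0 → 0x0 << 0 → word 0x00
err:3 = 6 → 0x6 << 1 → word 0x0c
seq:1 = 0 → 0x0 << 4 → word 0x0c
mode:3 = 5 → 0x5 << 5 → word 0xac
word = 0xac → little-endian bytes:
  [0]=0xac

ac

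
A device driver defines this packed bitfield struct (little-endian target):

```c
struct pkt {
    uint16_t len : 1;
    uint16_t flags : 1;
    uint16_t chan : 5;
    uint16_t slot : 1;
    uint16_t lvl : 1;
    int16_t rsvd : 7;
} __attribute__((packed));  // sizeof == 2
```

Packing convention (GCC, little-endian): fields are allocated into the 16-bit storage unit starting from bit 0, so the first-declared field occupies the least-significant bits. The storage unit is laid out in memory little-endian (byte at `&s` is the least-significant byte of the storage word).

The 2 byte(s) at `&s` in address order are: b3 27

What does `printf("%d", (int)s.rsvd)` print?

[0]=0xb3 [1]=0x27 (little-endian) → word 0x27b3
len [0+:1] = (word>>0) & 0x1 = 1
flags [1+:1] = (word>>1) & 0x1 = 1
chan [2+:5] = (word>>2) & 0x1f = 12
slot [7+:1] = (word>>7) & 0x1 = 1
lvl [8+:1] = (word>>8) & 0x1 = 1
rsvd [9+:7] = (word>>9) & 0x7f = 19  ←
rsvd signed 7b, MSB=0: value = 19

19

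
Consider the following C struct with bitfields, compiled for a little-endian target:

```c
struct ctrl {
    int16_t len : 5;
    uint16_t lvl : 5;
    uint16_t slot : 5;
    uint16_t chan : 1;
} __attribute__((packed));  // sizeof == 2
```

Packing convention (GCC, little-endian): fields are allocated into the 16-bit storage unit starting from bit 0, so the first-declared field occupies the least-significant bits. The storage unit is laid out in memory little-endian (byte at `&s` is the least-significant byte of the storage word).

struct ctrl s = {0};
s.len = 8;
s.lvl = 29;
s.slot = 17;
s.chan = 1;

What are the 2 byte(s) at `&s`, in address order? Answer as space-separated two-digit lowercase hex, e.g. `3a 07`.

a8 c7

len:5 = 8 → 0x8 << 0 → word 0x0008
lvl:5 = 29 → 0x1d << 5 → word 0x03a8
slot:5 = 17 → 0x11 << 10 → word 0x47a8
chan:1 = 1 → 0x1 << 15 → word 0xc7a8
word = 0xc7a8 → little-endian bytes:
  [0]=0xa8  [1]=0xc7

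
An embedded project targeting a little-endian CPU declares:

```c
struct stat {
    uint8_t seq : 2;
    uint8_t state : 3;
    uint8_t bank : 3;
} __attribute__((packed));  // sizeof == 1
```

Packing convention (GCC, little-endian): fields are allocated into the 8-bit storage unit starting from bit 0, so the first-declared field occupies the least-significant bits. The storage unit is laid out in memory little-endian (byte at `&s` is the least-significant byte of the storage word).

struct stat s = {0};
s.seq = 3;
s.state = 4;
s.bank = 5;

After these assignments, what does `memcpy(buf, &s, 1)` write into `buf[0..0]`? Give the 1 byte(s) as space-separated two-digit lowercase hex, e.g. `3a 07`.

b3

[0+:2] seq=3 & 0x3 = 0x3; word=0x03
[2+:3] state=4 & 0x7 = 0x4; word=0x13
[5+:3] bank=5 & 0x7 = 0x5; word=0xb3
word = 0xb3 → little-endian bytes:
  [0]=0xb3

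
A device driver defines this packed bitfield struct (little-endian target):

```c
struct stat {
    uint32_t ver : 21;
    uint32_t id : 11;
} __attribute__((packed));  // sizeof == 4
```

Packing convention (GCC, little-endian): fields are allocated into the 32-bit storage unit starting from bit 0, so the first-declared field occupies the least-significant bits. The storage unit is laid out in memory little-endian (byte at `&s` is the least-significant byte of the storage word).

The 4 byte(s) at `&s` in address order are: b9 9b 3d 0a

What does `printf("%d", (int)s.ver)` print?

[0]=0xb9 [1]=0x9b [2]=0x3d [3]=0x0a (little-endian) → word 0x0a3d9bb9
ver [0+:21] = (word>>0) & 0x1fffff = 1940409  ←
id [21+:11] = (word>>21) & 0x7ff = 81

1940409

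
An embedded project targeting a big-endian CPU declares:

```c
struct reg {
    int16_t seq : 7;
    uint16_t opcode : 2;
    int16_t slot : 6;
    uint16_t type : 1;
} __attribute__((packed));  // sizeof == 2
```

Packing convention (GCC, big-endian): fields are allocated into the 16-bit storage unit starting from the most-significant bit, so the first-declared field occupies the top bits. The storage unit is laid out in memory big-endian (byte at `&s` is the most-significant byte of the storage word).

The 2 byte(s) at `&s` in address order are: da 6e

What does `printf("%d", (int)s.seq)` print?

[0]=0xda [1]=0x6e (big-endian) → word 0xda6e
seq [9+:7] = (word>>9) & 0x7f = 109  ←
opcode [7+:2] = (word>>7) & 0x3 = 0
slot [1+:6] = (word>>1) & 0x3f = 55
type [0+:1] = (word>>0) & 0x1 = 0
seq signed 7b, MSB=1: 109 - 128 = -19

-19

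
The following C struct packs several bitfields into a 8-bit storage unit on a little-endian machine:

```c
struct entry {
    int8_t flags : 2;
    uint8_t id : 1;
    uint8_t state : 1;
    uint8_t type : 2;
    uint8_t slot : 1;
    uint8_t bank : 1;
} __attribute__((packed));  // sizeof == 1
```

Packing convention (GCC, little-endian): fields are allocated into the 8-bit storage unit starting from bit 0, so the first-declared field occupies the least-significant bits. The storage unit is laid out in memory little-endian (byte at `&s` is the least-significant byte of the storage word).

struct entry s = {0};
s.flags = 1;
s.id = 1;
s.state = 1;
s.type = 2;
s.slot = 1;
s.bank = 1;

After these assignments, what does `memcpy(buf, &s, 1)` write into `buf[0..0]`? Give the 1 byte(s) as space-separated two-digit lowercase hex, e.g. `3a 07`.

ed

[0+:2] flags=1 & 0x3 = 0x1; word=0x01
[2+:1] id=1 & 0x1 = 0x1; word=0x05
[3+:1] state=1 & 0x1 = 0x1; word=0x0d
[4+:2] type=2 & 0x3 = 0x2; word=0x2d
[6+:1] slot=1 & 0x1 = 0x1; word=0x6d
[7+:1] bank=1 & 0x1 = 0x1; word=0xed
word = 0xed → little-endian bytes:
  [0]=0xed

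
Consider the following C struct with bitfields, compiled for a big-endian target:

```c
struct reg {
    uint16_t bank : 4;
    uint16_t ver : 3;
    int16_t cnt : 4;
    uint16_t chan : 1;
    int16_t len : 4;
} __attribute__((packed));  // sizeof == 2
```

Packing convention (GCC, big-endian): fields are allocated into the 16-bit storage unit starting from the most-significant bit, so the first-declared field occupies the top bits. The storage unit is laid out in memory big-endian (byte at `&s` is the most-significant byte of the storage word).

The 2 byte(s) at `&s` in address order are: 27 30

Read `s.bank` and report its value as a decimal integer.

[0]=0x27 [1]=0x30 (big-endian) → word 0x2730
bank [12+:4] = (word>>12) & 0xf = 2  ←
ver [9+:3] = (word>>9) & 0x7 = 3
cnt [5+:4] = (word>>5) & 0xf = 9
chan [4+:1] = (word>>4) & 0x1 = 1
len [0+:4] = (word>>0) & 0xf = 0

2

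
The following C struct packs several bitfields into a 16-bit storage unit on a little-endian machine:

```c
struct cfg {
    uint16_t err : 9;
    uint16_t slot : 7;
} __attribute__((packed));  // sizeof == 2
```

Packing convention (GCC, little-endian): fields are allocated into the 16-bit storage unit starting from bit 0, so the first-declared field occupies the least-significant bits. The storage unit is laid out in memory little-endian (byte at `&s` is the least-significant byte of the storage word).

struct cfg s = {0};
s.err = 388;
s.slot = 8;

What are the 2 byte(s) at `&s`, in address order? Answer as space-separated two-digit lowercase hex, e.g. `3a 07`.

err:9 = 388 → 0x184 << 0 → word 0x0184
slot:7 = 8 → 0x8 << 9 → word 0x1184
word = 0x1184 → little-endian bytes:
  [0]=0x84  [1]=0x11

84 11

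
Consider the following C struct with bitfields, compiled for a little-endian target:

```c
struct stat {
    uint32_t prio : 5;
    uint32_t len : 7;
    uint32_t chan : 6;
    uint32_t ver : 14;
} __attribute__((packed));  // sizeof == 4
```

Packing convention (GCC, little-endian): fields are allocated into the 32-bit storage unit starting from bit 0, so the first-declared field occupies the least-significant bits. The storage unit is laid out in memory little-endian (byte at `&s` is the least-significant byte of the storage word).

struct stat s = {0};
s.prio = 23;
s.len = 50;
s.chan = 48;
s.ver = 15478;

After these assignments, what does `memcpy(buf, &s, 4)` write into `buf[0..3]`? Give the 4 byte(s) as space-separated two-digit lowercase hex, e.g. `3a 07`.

[0+:5] prio=23 & 0x1f = 0x17; word=0x00000017
[5+:7] len=50 & 0x7f = 0x32; word=0x00000657
[12+:6] chan=48 & 0x3f = 0x30; word=0x00030657
[18+:14] ver=15478 & 0x3fff = 0x3c76; word=0xf1db0657
word = 0xf1db0657 → little-endian bytes:
  [0]=0x57  [1]=0x06  [2]=0xdb  [3]=0xf1

57 06 db f1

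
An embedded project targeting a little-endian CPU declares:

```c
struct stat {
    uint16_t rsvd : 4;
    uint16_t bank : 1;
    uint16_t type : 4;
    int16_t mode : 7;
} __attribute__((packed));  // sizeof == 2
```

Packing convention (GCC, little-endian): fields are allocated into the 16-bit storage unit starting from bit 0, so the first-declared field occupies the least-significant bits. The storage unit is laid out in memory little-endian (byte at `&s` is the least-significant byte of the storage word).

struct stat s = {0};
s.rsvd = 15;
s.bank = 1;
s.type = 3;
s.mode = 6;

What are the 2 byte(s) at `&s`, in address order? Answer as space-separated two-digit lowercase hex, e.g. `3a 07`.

rsvd:4 = 15 → 0xf << 0 → word 0x000f
bank:1 = 1 → 0x1 << 4 → word 0x001f
type:4 = 3 → 0x3 << 5 → word 0x007f
mode:7 = 6 → 0x6 << 9 → word 0x0c7f
word = 0x0c7f → little-endian bytes:
  [0]=0x7f  [1]=0x0c

7f 0c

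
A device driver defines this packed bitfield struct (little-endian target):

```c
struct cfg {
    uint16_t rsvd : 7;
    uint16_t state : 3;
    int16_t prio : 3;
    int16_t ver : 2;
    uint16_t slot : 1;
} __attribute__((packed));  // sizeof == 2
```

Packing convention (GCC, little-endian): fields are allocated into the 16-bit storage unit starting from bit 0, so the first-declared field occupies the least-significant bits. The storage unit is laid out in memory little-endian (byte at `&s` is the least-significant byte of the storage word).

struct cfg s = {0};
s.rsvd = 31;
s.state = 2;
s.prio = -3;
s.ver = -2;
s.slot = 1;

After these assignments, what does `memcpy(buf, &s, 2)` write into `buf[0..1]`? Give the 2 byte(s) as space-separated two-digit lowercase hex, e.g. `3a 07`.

1f d5

[0+:7] rsvd=31 & 0x7f = 0x1f; word=0x001f
[7+:3] state=2 & 0x7 = 0x2; word=0x011f
[10+:3] prio=-3 & 0x7 = 0x5; word=0x151f
[13+:2] ver=-2 & 0x3 = 0x2; word=0x551f
[15+:1] slot=1 & 0x1 = 0x1; word=0xd51f
word = 0xd51f → little-endian bytes:
  [0]=0x1f  [1]=0xd5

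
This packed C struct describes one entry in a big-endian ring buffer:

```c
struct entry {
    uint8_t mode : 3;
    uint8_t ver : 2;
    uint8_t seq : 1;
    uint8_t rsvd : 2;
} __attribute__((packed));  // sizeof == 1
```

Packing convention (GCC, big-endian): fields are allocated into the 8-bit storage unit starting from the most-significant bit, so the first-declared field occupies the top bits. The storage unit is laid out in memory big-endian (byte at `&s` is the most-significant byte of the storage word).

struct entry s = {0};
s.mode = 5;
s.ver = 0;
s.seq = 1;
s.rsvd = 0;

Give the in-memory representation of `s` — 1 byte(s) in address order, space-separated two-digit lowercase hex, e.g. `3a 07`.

a4

[5+:3] mode=5 & 0x7 = 0x5; word=0xa0
[3+:2] ver=0 & 0x3 = 0x0; word=0xa0
[2+:1] seq=1 & 0x1 = 0x1; word=0xa4
[0+:2] rsvd=0 & 0x3 = 0x0; word=0xa4
word = 0xa4 → big-endian bytes:
  [0]=0xa4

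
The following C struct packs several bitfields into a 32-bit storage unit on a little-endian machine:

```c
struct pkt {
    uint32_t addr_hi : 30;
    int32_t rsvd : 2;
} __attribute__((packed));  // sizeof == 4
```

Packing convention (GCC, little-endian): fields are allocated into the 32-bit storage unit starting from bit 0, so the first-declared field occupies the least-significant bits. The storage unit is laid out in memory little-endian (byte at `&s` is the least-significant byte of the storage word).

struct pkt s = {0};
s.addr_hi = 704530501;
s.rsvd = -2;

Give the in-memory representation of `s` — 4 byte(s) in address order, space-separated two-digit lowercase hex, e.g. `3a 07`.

45 48 fe a9

[0+:30] addr_hi=704530501 & 0x3fffffff = 0x29fe4845; word=0x29fe4845
[30+:2] rsvd=-2 & 0x3 = 0x2; word=0xa9fe4845
word = 0xa9fe4845 → little-endian bytes:
  [0]=0x45  [1]=0x48  [2]=0xfe  [3]=0xa9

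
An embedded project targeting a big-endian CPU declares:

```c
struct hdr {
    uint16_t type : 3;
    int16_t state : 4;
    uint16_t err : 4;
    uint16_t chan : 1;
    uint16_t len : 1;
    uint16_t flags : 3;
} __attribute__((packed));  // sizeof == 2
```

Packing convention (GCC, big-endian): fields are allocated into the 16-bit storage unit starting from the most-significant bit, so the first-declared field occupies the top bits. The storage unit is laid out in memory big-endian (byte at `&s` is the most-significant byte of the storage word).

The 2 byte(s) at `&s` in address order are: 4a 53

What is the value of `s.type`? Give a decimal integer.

2

[0]=0x4a [1]=0x53 (big-endian) → word 0x4a53
type [13+:3] = (word>>13) & 0x7 = 2  ←
state [9+:4] = (word>>9) & 0xf = 5
err [5+:4] = (word>>5) & 0xf = 2
chan [4+:1] = (word>>4) & 0x1 = 1
len [3+:1] = (word>>3) & 0x1 = 0
flags [0+:3] = (word>>0) & 0x7 = 3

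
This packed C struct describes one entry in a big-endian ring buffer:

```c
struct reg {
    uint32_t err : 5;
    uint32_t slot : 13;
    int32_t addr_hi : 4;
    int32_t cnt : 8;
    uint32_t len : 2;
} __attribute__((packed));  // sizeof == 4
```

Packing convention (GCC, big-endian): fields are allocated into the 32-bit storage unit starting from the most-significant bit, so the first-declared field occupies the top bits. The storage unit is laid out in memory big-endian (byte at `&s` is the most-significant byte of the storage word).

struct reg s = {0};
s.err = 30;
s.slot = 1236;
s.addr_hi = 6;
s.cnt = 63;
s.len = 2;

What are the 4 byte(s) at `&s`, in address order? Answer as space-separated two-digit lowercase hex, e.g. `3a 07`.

[27+:5] err=30 & 0x1f = 0x1e; word=0xf0000000
[14+:13] slot=1236 & 0x1fff = 0x4d4; word=0xf1350000
[10+:4] addr_hi=6 & 0xf = 0x6; word=0xf1351800
[2+:8] cnt=63 & 0xff = 0x3f; word=0xf13518fc
[0+:2] len=2 & 0x3 = 0x2; word=0xf13518fe
word = 0xf13518fe → big-endian bytes:
  [0]=0xf1  [1]=0x35  [2]=0x18  [3]=0xfe

f1 35 18 fe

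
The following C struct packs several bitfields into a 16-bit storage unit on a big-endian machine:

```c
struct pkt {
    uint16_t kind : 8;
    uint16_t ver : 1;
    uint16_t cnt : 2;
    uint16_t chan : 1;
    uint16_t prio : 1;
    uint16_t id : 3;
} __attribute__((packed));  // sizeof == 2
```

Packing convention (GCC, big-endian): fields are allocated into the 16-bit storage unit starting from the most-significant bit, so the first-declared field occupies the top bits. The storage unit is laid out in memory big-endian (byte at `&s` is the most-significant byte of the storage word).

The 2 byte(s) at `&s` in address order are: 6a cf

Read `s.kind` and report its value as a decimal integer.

106

[0]=0x6a [1]=0xcf (big-endian) → word 0x6acf
kind:8 @ bit 8 → (0x6acf>>8)&0xff = 0x6a  ←
ver:1 @ bit 7 → (0x6acf>>7)&0x1 = 0x1
cnt:2 @ bit 5 → (0x6acf>>5)&0x3 = 0x2
chan:1 @ bit 4 → (0x6acf>>4)&0x1 = 0x0
prio:1 @ bit 3 → (0x6acf>>3)&0x1 = 0x1
id:3 @ bit 0 → (0x6acf>>0)&0x7 = 0x7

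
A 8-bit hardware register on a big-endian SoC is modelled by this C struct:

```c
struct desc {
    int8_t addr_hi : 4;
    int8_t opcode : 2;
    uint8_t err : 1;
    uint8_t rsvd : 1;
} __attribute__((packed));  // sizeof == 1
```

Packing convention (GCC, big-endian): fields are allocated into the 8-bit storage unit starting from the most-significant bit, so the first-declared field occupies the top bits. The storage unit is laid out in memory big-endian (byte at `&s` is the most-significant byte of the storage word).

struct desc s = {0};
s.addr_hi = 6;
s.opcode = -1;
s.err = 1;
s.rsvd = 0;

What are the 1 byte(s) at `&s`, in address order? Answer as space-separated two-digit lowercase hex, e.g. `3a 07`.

addr_hi:4 = 6 → 0x6 << 4 → word 0x60
opcode:2 = -1 → 0x3 << 2 → word 0x6c
err:1 = 1 → 0x1 << 1 → word 0x6e
rsvd:1 = 0 → 0x0 << 0 → word 0x6e
word = 0x6e → big-endian bytes:
  [0]=0x6e

6e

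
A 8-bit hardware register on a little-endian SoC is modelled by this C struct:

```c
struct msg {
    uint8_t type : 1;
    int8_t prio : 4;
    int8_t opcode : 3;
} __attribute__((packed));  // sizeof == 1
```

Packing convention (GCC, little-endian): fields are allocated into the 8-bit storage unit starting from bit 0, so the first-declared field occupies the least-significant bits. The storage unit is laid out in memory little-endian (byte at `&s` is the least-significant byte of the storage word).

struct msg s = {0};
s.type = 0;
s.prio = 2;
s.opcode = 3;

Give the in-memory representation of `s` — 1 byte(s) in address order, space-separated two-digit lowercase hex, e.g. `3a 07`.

[0+:1] type=0 & 0x1 = 0x0; word=0x00
[1+:4] prio=2 & 0xf = 0x2; word=0x04
[5+:3] opcode=3 & 0x7 = 0x3; word=0x64
word = 0x64 → little-endian bytes:
  [0]=0x64

64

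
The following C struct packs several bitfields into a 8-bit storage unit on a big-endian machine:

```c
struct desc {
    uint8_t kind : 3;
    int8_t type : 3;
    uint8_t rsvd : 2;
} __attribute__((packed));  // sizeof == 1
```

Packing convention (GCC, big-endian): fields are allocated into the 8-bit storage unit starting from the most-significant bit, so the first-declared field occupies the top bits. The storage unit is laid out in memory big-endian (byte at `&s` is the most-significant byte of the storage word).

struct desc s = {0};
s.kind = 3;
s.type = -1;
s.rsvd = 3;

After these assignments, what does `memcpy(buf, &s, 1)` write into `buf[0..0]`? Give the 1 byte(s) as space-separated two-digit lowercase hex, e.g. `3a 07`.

7f

[5+:3] kind=3 & 0x7 = 0x3; word=0x60
[2+:3] type=-1 & 0x7 = 0x7; word=0x7c
[0+:2] rsvd=3 & 0x3 = 0x3; word=0x7f
word = 0x7f → big-endian bytes:
  [0]=0x7f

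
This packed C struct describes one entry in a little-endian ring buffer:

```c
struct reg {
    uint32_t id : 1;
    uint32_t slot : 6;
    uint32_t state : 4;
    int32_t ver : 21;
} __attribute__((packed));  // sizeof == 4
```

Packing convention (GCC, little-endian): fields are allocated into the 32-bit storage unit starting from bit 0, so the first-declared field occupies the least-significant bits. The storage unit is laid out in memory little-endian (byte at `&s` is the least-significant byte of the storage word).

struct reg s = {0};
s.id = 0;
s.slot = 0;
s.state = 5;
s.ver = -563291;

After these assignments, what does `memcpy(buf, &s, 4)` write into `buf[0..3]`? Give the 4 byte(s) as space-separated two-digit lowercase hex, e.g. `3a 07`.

id (1b) val=0 bits=0x0 at bit 0: 0x00000000
slot (6b) val=0 bits=0x0 at bit 1: 0x00000000
state (4b) val=5 bits=0x5 at bit 7: 0x00000280
ver (21b) val=-563291 bits=0x1767a5 at bit 11: 0xbb3d2a80
word = 0xbb3d2a80 → little-endian bytes:
  [0]=0x80  [1]=0x2a  [2]=0x3d  [3]=0xbb

80 2a 3d bb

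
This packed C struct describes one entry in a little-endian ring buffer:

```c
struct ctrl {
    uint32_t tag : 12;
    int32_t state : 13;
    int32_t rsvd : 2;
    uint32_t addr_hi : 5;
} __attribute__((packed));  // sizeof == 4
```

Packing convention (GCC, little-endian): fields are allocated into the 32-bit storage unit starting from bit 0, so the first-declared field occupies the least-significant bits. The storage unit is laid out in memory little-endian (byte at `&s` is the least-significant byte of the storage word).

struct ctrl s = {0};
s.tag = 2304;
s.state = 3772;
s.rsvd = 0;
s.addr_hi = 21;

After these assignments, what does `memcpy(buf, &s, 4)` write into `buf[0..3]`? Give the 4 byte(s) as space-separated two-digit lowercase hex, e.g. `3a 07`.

00 c9 eb a8

[0+:12] tag=2304 & 0xfff = 0x900; word=0x00000900
[12+:13] state=3772 & 0x1fff = 0xebc; word=0x00ebc900
[25+:2] rsvd=0 & 0x3 = 0x0; word=0x00ebc900
[27+:5] addr_hi=21 & 0x1f = 0x15; word=0xa8ebc900
word = 0xa8ebc900 → little-endian bytes:
  [0]=0x00  [1]=0xc9  [2]=0xeb  [3]=0xa8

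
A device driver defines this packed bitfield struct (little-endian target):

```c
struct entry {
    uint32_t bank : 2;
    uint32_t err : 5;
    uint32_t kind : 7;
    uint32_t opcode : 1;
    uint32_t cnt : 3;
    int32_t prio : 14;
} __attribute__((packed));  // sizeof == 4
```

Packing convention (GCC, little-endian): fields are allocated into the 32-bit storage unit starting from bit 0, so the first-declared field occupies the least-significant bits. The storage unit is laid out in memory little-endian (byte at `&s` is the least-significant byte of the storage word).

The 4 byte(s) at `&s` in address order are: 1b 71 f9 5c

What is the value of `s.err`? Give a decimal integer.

[0]=0x1b [1]=0x71 [2]=0xf9 [3]=0x5c (little-endian) → word 0x5cf9711b
bank:2 @ bit 0 → (0x5cf9711b>>0)&0x3 = 0x3
err:5 @ bit 2 → (0x5cf9711b>>2)&0x1f = 0x6  ←
kind:7 @ bit 7 → (0x5cf9711b>>7)&0x7f = 0x62
opcode:1 @ bit 14 → (0x5cf9711b>>14)&0x1 = 0x1
cnt:3 @ bit 15 → (0x5cf9711b>>15)&0x7 = 0x2
prio:14 @ bit 18 → (0x5cf9711b>>18)&0x3fff = 0x173e

6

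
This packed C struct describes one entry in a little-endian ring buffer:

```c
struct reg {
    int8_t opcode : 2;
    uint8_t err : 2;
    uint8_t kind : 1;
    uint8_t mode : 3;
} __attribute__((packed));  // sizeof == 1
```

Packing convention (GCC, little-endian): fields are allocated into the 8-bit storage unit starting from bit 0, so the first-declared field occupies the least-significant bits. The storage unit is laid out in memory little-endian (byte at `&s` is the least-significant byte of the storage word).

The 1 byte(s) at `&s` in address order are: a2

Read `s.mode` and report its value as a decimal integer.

[0]=0xa2 (little-endian) → word 0xa2
opcode [0+:2] = (word>>0) & 0x3 = 2
err [2+:2] = (word>>2) & 0x3 = 0
kind [4+:1] = (word>>4) & 0x1 = 0
mode [5+:3] = (word>>5) & 0x7 = 5  ←

5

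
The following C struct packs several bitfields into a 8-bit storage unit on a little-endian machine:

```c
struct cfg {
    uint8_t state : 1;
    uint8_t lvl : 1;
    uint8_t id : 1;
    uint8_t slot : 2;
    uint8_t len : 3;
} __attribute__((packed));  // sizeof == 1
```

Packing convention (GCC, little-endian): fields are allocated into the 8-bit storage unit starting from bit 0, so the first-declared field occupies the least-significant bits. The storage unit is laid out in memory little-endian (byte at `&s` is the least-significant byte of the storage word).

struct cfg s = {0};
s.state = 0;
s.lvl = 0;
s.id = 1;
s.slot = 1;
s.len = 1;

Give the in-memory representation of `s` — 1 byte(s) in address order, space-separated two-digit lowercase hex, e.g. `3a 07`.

[0+:1] state=0 & 0x1 = 0x0; word=0x00
[1+:1] lvl=0 & 0x1 = 0x0; word=0x00
[2+:1] id=1 & 0x1 = 0x1; word=0x04
[3+:2] slot=1 & 0x3 = 0x1; word=0x0c
[5+:3] len=1 & 0x7 = 0x1; word=0x2c
word = 0x2c → little-endian bytes:
  [0]=0x2c

2c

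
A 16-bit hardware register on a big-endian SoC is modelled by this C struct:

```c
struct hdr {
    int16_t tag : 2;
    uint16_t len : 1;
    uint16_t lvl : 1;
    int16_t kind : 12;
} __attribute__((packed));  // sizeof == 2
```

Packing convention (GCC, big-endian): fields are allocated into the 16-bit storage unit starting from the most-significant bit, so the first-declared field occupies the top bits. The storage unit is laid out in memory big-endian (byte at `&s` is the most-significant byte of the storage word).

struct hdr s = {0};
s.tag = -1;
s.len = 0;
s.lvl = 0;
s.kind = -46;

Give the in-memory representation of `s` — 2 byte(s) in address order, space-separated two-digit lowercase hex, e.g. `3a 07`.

cf d2

tag:2 = -1 → 0x3 << 14 → word 0xc000
len:1 = 0 → 0x0 << 13 → word 0xc000
lvl:1 = 0 → 0x0 << 12 → word 0xc000
kind:12 = -46 → 0xfd2 << 0 → word 0xcfd2
word = 0xcfd2 → big-endian bytes:
  [0]=0xcf  [1]=0xd2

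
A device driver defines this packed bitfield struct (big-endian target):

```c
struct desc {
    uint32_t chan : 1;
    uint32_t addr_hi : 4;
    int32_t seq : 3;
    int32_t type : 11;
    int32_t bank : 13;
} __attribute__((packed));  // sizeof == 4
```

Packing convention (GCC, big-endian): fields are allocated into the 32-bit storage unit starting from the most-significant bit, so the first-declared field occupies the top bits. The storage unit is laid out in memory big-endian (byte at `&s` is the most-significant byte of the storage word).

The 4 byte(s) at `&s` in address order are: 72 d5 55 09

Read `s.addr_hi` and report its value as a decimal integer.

14

[0]=0x72 [1]=0xd5 [2]=0x55 [3]=0x09 (big-endian) → word 0x72d55509
chan:1 @ bit 31 → (0x72d55509>>31)&0x1 = 0x0
addr_hi:4 @ bit 27 → (0x72d55509>>27)&0xf = 0xe  ←
seq:3 @ bit 24 → (0x72d55509>>24)&0x7 = 0x2
type:11 @ bit 13 → (0x72d55509>>13)&0x7ff = 0x6aa
bank:13 @ bit 0 → (0x72d55509>>0)&0x1fff = 0x1509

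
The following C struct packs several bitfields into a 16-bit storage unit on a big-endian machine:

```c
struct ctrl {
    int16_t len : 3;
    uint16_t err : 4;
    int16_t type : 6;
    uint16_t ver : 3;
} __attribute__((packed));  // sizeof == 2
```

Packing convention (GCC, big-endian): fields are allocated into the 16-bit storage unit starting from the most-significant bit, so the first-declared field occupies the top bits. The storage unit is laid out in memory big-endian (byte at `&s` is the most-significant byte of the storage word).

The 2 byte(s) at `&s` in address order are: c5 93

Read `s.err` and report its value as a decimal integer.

2

[0]=0xc5 [1]=0x93 (big-endian) → word 0xc593
len:3 @ bit 13 → (0xc593>>13)&0x7 = 0x6
err:4 @ bit 9 → (0xc593>>9)&0xf = 0x2  ←
type:6 @ bit 3 → (0xc593>>3)&0x3f = 0x32
ver:3 @ bit 0 → (0xc593>>0)&0x7 = 0x3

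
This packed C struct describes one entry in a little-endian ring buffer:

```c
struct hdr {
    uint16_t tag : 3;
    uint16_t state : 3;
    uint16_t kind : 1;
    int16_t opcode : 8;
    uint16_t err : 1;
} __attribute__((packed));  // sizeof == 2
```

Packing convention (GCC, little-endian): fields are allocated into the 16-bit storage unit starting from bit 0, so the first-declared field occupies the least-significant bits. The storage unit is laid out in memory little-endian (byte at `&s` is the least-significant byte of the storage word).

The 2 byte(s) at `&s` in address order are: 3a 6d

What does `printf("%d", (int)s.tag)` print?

2

[0]=0x3a [1]=0x6d (little-endian) → word 0x6d3a
tag [0+:3] = (word>>0) & 0x7 = 2  ←
state [3+:3] = (word>>3) & 0x7 = 7
kind [6+:1] = (word>>6) & 0x1 = 0
opcode [7+:8] = (word>>7) & 0xff = 218
err [15+:1] = (word>>15) & 0x1 = 0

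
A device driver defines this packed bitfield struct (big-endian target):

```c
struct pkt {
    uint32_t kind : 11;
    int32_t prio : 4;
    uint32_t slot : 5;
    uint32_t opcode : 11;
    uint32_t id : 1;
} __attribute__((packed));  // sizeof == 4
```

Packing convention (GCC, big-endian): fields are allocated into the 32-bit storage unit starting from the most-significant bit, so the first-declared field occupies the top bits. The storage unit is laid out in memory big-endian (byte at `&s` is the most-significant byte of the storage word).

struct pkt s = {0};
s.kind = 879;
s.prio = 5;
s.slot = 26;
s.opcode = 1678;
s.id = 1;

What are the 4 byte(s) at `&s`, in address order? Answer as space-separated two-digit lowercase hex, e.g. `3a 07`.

kind:11 = 879 → 0x36f << 21 → word 0x6de00000
prio:4 = 5 → 0x5 << 17 → word 0x6dea0000
slot:5 = 26 → 0x1a << 12 → word 0x6deba000
opcode:11 = 1678 → 0x68e << 1 → word 0x6debad1c
id:1 = 1 → 0x1 << 0 → word 0x6debad1d
word = 0x6debad1d → big-endian bytes:
  [0]=0x6d  [1]=0xeb  [2]=0xad  [3]=0x1d

6d eb ad 1d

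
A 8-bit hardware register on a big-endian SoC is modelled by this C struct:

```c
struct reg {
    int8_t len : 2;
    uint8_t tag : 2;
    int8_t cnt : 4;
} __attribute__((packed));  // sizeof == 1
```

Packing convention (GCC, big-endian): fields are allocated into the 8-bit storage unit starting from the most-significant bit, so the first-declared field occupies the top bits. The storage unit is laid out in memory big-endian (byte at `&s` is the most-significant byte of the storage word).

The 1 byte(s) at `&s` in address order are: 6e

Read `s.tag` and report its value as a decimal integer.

[0]=0x6e (big-endian) → word 0x6e
len:2 @ bit 6 → (0x6e>>6)&0x3 = 0x1
tag:2 @ bit 4 → (0x6e>>4)&0x3 = 0x2  ←
cnt:4 @ bit 0 → (0x6e>>0)&0xf = 0xe

2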